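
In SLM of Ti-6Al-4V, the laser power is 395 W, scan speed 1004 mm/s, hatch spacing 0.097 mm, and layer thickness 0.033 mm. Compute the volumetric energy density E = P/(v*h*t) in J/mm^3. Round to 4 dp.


E = 395 / (1004*0.097*0.033) = 122.9073 J/mm^3


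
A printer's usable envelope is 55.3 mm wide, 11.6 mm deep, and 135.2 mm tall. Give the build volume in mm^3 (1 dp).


V = 55.3 * 11.6 * 135.2 = 86728.1 mm^3


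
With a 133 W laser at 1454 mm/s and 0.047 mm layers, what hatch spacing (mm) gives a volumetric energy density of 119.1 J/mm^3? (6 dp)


h = 133 / (119.1*1454*0.047) = 0.016341 mm


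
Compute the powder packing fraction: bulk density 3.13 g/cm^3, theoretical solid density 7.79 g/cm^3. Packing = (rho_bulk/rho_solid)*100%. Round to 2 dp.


Packing = (3.13/7.79)*100 = 40.18 %


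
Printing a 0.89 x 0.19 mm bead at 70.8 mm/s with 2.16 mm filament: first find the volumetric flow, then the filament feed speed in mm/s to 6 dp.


Q = 0.89 * 0.19 * 70.8 = 11.97228 mm^3/s
A_fil = pi*(2.16/2)^2 = 3.66435367 mm^2
v_feed = 11.97228 / 3.66435367 = 3.267228 mm/s


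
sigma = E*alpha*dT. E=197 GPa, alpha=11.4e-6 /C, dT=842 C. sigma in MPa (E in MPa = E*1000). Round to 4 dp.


sigma = 197*1000 * 11.4e-6 * 842 = 1890.9636 MPa


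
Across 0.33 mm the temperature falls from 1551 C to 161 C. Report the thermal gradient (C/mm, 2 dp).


G = (1551-161)/0.33 = 4212.12 C/mm


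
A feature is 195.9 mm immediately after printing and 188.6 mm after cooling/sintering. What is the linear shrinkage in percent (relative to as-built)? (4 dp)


Shrinkage = ((195.9-188.6)/195.9)*100 = 3.7264 %


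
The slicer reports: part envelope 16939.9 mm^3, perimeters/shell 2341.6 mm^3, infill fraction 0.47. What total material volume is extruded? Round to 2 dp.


V_infill = (16939.9 - 2341.6) * 0.47 = 6861.2
V_total = 2341.6 + 6861.2 = 9202.8 mm^3


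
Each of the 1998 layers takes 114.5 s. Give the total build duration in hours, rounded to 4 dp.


t = 1998 * 114.5 / 3600 = 63.5475 hrs


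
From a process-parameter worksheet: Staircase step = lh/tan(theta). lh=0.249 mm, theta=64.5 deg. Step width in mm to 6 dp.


step = 0.249 / tan(64.5) = 0.118767 mm


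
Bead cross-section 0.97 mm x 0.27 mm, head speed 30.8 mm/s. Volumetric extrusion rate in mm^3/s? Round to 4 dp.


Rate = 0.97 * 0.27 * 30.8 = 8.0665 mm^3/s


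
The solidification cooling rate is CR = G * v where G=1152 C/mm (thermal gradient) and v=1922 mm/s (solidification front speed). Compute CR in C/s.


CR = 1152 * 1922 = 2214144 C/s


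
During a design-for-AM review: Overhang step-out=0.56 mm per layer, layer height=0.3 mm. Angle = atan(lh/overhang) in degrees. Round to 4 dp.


angle = atan(0.3/0.56) = 28.1786 degrees


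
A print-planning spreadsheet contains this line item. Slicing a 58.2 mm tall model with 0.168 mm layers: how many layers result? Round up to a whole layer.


Layers = ceil(58.2/0.168) = 347


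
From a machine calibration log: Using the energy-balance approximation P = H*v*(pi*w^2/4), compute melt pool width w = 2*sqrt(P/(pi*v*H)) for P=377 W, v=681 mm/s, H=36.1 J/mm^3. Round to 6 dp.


w = 2*sqrt(377/(pi*681*36.1)) = 0.139733 mm


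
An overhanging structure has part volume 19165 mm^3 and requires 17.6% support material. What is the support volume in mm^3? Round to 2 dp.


V_support = 19165 * 0.176 = 3373.04 mm^3


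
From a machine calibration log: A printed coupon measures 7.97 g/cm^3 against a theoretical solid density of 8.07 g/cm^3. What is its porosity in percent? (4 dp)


Porosity = (1-7.97/8.07)*100 = 1.2392 %


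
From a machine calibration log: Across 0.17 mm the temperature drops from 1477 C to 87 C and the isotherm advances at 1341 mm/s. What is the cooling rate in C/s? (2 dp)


G = (1477-87)/0.17 = 8176.47058824 C/mm
CR = 8176.47058824 * 1341 = 10964647.06 C/s


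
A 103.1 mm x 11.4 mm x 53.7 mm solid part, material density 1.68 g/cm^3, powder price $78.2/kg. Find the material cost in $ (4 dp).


V = 103.1 * 11.4 * 53.7 = 63115.758 mm^3 = 63.115758 cm^3
Mass = 63.115758 * 1.68 / 1000 = 0.10603447 kg
Cost = 0.10603447 * 78.2 = 8.2919 $


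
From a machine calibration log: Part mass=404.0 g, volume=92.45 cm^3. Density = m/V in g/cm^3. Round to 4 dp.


rho = 404.0 / 92.45 = 4.3699 g/cm^3


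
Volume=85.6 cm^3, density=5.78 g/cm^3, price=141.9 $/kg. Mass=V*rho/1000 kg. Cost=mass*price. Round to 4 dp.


Mass = 85.6*5.78/1000 = 0.494768 kg
Cost = 0.494768 * 141.9 = 70.2076 $


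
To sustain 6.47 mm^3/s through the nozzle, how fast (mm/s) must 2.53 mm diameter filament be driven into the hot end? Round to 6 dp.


A = pi*(2.53/2)^2 = 5.027255
v = 6.47 / 5.027255 = 1.286985 mm/s


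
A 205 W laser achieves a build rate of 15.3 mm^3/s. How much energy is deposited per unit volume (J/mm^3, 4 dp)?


SE = 205 / 15.3 = 13.3987 J/mm^3


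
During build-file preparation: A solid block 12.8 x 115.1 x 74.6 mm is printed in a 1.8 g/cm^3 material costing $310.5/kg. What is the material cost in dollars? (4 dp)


V = 12.8 * 115.1 * 74.6 = 109906.688 mm^3 = 109.906688 cm^3
Mass = 109.906688 * 1.8 / 1000 = 0.19783204 kg
Cost = 0.19783204 * 310.5 = 61.4268 $


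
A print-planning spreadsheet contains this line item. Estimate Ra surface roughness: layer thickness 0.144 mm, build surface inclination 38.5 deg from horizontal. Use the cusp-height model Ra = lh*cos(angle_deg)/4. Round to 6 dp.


Ra = 0.144 * cos(38.5) / 4 = 0.028174 mm


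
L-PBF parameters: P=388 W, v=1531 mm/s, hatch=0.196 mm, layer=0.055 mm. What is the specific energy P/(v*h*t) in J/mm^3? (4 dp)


Build rate = 1531 * 0.196 * 0.055 = 16.50418 mm^3/s
SE = 388 / 16.50418 = 23.5092 J/mm^3


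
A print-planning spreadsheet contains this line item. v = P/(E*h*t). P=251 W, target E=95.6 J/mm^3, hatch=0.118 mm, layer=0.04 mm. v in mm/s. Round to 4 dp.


v = 251 / (95.6*0.118*0.04) = 556.2549 mm/s


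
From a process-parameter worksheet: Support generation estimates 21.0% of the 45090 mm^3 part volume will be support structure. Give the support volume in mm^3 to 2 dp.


V_support = 45090 * 0.21 = 9468.9 mm^3


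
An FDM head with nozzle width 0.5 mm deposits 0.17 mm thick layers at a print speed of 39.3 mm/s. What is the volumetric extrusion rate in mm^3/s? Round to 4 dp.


Rate = 0.5 * 0.17 * 39.3 = 3.3405 mm^3/s


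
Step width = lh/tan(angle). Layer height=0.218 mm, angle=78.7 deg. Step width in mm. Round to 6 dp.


step = 0.218 / tan(78.7) = 0.043561 mm


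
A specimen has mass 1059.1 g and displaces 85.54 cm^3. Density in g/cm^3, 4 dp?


rho = 1059.1 / 85.54 = 12.3813 g/cm^3


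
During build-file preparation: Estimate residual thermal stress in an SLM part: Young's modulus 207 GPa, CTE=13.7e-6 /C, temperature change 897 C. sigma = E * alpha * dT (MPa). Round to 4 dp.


sigma = 207*1000 * 13.7e-6 * 897 = 2543.8023 MPa


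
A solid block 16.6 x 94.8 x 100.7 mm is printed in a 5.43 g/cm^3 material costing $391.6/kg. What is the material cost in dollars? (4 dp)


V = 16.6 * 94.8 * 100.7 = 158469.576 mm^3 = 158.469576 cm^3
Mass = 158.469576 * 5.43 / 1000 = 0.8604898 kg
Cost = 0.8604898 * 391.6 = 336.9678 $


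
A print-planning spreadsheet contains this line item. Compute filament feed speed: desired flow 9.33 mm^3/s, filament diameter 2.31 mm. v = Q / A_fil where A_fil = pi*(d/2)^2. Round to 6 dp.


A = pi*(2.31/2)^2 = 4.190963
v = 9.33 / 4.190963 = 2.226219 mm/s


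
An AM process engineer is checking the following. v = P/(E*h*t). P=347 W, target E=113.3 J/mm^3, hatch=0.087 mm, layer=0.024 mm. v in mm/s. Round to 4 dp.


v = 347 / (113.3*0.087*0.024) = 1466.7938 mm/s


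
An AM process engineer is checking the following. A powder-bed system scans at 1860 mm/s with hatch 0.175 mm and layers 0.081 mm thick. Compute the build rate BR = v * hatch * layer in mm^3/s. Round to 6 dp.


Rate = 1860 * 0.175 * 0.081 = 26.3655 mm^3/s


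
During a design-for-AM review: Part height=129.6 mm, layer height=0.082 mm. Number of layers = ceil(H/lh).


Layers = ceil(129.6/0.082) = 1581


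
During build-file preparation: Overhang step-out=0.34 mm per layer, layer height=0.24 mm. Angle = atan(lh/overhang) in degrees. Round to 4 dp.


angle = atan(0.24/0.34) = 35.2176 degrees


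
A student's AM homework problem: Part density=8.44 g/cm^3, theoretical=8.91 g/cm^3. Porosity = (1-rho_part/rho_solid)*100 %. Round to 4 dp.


Porosity = (1-8.44/8.91)*100 = 5.275 %


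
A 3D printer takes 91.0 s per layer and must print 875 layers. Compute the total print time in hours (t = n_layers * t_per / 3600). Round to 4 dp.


t = 875 * 91.0 / 3600 = 22.1181 hrs


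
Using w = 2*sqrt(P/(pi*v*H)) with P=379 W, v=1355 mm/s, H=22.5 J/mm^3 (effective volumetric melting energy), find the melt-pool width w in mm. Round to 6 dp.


w = 2*sqrt(379/(pi*1355*22.5)) = 0.12581 mm


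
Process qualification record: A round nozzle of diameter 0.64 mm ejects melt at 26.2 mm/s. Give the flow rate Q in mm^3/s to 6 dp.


A = pi*(0.64/2)^2 = 0.32169909 mm^2
Q = 0.32169909 * 26.2 = 8.428516 mm^3/s


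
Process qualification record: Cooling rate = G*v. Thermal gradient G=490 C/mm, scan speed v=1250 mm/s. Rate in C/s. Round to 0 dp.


CR = 490 * 1250 = 612500 C/s


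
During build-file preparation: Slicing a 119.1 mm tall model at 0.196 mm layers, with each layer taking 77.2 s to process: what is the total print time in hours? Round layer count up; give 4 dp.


Layers = ceil(119.1/0.196) = 608
t = 608 * 77.2 / 3600 = 13.0382 hrs


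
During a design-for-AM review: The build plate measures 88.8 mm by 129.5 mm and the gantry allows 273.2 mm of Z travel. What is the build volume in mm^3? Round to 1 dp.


V = 88.8 * 129.5 * 273.2 = 3141690.7 mm^3


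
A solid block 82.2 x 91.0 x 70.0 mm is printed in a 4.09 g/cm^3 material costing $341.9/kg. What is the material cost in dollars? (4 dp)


V = 82.2 * 91.0 * 70.0 = 523614.0 mm^3 = 523.614 cm^3
Mass = 523.614 * 4.09 / 1000 = 2.14158126 kg
Cost = 2.14158126 * 341.9 = 732.2066 $


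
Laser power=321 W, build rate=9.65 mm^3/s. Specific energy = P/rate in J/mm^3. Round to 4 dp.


SE = 321 / 9.65 = 33.2642 J/mm^3


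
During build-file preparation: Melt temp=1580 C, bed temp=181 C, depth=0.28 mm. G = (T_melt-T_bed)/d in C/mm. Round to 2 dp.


G = (1580-181)/0.28 = 4996.43 C/mm


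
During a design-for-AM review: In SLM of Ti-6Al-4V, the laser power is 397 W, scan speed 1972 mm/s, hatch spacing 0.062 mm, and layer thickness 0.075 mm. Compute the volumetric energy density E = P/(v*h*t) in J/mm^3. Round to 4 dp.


E = 397 / (1972*0.062*0.075) = 43.2943 J/mm^3


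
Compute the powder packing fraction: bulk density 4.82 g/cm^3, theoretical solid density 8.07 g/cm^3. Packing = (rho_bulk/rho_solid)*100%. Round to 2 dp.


Packing = (4.82/8.07)*100 = 59.73 %


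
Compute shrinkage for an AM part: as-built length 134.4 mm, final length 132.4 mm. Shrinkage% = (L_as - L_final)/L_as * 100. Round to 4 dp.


Shrinkage = ((134.4-132.4)/134.4)*100 = 1.4881 %


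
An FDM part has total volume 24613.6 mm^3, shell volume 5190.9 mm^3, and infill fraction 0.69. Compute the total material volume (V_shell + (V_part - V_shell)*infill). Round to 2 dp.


V_infill = (24613.6 - 5190.9) * 0.69 = 13401.66
V_total = 5190.9 + 13401.66 = 18592.56 mm^3


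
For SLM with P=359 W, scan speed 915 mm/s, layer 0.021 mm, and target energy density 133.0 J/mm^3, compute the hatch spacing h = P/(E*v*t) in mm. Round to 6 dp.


h = 359 / (133.0*915*0.021) = 0.140476 mm


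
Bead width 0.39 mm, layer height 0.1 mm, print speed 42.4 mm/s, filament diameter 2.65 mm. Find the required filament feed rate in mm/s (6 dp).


Q = 0.39 * 0.1 * 42.4 = 1.6536 mm^3/s
A_fil = pi*(2.65/2)^2 = 5.5154586 mm^2
v_feed = 1.6536 / 5.5154586 = 0.299812 mm/s


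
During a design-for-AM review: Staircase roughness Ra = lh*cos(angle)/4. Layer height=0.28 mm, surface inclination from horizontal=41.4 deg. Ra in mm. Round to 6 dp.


Ra = 0.28 * cos(41.4) / 4 = 0.052508 mm


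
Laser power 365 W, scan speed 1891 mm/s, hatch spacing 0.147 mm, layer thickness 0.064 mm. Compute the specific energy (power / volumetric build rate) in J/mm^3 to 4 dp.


Build rate = 1891 * 0.147 * 0.064 = 17.790528 mm^3/s
SE = 365 / 17.790528 = 20.5165 J/mm^3


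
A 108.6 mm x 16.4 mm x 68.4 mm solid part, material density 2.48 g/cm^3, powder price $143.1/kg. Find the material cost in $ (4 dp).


V = 108.6 * 16.4 * 68.4 = 121823.136 mm^3 = 121.823136 cm^3
Mass = 121.823136 * 2.48 / 1000 = 0.30212138 kg
Cost = 0.30212138 * 143.1 = 43.2336 $


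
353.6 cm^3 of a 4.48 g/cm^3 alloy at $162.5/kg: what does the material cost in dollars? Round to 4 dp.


Mass = 353.6*4.48/1000 = 1.584128 kg
Cost = 1.584128 * 162.5 = 257.4208 $


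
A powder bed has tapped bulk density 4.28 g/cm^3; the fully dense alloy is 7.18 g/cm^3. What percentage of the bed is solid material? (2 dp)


Packing = (4.28/7.18)*100 = 59.61 %


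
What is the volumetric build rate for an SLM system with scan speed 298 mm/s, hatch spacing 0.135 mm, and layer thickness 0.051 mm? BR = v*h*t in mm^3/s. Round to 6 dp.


Rate = 298 * 0.135 * 0.051 = 2.05173 mm^3/s


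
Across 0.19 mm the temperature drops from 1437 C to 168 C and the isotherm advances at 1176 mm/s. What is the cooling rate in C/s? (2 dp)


G = (1437-168)/0.19 = 6678.94736842 C/mm
CR = 6678.94736842 * 1176 = 7854442.11 C/s


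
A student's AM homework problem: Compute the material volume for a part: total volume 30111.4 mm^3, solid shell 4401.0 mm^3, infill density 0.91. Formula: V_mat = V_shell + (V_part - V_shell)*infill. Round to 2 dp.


V_infill = (30111.4 - 4401.0) * 0.91 = 23396.46
V_total = 4401.0 + 23396.46 = 27797.46 mm^3


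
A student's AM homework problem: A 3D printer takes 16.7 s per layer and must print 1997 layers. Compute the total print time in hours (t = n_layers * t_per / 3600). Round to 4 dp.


t = 1997 * 16.7 / 3600 = 9.2639 hrs


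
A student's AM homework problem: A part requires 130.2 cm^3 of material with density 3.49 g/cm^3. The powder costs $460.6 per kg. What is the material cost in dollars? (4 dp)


Mass = 130.2*3.49/1000 = 0.454398 kg
Cost = 0.454398 * 460.6 = 209.2957 $


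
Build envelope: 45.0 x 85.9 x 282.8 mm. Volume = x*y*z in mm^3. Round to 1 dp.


V = 45.0 * 85.9 * 282.8 = 1093163.4 mm^3


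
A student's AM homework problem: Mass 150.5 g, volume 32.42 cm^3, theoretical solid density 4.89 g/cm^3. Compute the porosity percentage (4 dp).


rho_part = 150.5 / 32.42 = 4.64219618 g/cm^3
Porosity = (1 - 4.64219618/4.89)*100 = 5.0676 %


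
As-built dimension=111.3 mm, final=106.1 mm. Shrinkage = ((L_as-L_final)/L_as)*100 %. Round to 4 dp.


Shrinkage = ((111.3-106.1)/111.3)*100 = 4.6721 %


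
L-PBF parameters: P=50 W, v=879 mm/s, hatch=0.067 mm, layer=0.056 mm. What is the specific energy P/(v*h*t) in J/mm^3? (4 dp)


Build rate = 879 * 0.067 * 0.056 = 3.298008 mm^3/s
SE = 50 / 3.298008 = 15.1607 J/mm^3


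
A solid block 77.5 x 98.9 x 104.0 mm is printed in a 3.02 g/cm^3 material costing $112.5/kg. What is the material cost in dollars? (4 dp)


V = 77.5 * 98.9 * 104.0 = 797134.0 mm^3 = 797.134 cm^3
Mass = 797.134 * 3.02 / 1000 = 2.40734468 kg
Cost = 2.40734468 * 112.5 = 270.8263 $


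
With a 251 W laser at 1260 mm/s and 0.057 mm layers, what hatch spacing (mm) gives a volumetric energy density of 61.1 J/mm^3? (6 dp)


h = 251 / (61.1*1260*0.057) = 0.057199 mm


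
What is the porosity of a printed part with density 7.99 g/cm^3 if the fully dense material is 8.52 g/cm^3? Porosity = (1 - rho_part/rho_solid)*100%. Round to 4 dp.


Porosity = (1-7.99/8.52)*100 = 6.2207 %


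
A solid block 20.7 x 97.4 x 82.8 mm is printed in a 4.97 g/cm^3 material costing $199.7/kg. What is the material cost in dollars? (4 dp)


V = 20.7 * 97.4 * 82.8 = 166939.704 mm^3 = 166.939704 cm^3
Mass = 166.939704 * 4.97 / 1000 = 0.82969033 kg
Cost = 0.82969033 * 199.7 = 165.6892 $


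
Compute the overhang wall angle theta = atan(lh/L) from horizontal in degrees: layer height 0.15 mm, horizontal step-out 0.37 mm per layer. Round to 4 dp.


angle = atan(0.15/0.37) = 22.0679 degrees


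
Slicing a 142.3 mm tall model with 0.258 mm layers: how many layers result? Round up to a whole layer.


Layers = ceil(142.3/0.258) = 552


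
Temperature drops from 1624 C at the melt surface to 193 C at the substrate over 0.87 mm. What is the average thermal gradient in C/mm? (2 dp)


G = (1624-193)/0.87 = 1644.83 C/mm


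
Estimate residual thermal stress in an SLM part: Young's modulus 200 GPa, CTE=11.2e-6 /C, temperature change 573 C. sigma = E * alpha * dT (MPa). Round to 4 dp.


sigma = 200*1000 * 11.2e-6 * 573 = 1283.52 MPa


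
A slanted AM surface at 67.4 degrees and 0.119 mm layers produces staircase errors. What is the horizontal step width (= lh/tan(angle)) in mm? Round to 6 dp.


step = 0.119 / tan(67.4) = 0.049535 mm


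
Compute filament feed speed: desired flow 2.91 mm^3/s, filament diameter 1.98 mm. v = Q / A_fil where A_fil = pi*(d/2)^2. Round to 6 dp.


A = pi*(1.98/2)^2 = 3.079075
v = 2.91 / 3.079075 = 0.945089 mm/s


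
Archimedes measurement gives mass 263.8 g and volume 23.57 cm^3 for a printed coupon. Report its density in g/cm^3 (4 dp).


rho = 263.8 / 23.57 = 11.1922 g/cm^3


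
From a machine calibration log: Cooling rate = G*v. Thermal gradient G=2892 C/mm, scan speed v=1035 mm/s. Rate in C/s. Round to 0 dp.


CR = 2892 * 1035 = 2993220 C/s


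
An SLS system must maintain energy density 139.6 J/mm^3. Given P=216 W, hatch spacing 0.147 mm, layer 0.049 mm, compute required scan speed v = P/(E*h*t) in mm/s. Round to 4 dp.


v = 216 / (139.6*0.147*0.049) = 214.8102 mm/s


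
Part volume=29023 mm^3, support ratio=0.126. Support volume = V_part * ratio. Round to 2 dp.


V_support = 29023 * 0.126 = 3656.9 mm^3


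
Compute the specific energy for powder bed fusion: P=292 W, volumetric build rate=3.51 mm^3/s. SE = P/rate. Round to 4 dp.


SE = 292 / 3.51 = 83.1909 J/mm^3


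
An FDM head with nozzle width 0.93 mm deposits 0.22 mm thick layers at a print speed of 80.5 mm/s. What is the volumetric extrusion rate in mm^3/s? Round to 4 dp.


Rate = 0.93 * 0.22 * 80.5 = 16.4703 mm^3/s


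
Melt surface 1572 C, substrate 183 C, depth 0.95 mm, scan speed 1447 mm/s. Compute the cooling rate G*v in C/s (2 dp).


G = (1572-183)/0.95 = 1462.10526316 C/mm
CR = 1462.10526316 * 1447 = 2115666.32 C/s


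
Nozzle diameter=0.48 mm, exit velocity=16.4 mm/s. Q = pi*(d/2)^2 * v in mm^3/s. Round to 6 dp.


A = pi*(0.48/2)^2 = 0.18095574 mm^2
Q = 0.18095574 * 16.4 = 2.967674 mm^3/s


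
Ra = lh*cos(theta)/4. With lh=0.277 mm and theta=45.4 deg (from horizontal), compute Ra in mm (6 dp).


Ra = 0.277 * cos(45.4) / 4 = 0.048624 mm


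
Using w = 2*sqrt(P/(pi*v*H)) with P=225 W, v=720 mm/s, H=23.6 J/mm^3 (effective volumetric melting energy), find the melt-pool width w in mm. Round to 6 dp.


w = 2*sqrt(225/(pi*720*23.6)) = 0.129845 mm


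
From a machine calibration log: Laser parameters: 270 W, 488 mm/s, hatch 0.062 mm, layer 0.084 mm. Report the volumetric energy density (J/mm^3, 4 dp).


E = 270 / (488*0.062*0.084) = 106.2363 J/mm^3


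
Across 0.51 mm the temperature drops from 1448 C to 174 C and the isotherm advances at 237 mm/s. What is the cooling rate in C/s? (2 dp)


G = (1448-174)/0.51 = 2498.03921569 C/mm
CR = 2498.03921569 * 237 = 592035.29 C/s


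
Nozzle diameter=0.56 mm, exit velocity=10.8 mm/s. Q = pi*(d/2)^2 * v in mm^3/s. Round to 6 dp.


A = pi*(0.56/2)^2 = 0.24630086 mm^2
Q = 0.24630086 * 10.8 = 2.660049 mm^3/s


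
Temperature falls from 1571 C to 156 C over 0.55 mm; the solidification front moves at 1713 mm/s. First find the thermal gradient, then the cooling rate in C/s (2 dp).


G = (1571-156)/0.55 = 2572.72727273 C/mm
CR = 2572.72727273 * 1713 = 4407081.82 C/s


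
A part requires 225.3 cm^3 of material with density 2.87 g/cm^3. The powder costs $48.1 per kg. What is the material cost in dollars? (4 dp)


Mass = 225.3*2.87/1000 = 0.646611 kg
Cost = 0.646611 * 48.1 = 31.102 $


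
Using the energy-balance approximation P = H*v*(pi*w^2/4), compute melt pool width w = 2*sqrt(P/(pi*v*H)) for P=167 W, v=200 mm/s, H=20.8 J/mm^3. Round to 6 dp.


w = 2*sqrt(167/(pi*200*20.8)) = 0.226082 mm


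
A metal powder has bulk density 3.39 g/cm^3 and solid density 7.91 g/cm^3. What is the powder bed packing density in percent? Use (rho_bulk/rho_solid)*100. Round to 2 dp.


Packing = (3.39/7.91)*100 = 42.86 %


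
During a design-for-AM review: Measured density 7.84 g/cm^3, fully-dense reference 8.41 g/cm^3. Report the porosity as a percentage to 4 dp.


Porosity = (1-7.84/8.41)*100 = 6.7776 %


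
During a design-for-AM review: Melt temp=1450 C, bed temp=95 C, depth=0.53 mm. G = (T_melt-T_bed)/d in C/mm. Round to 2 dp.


G = (1450-95)/0.53 = 2556.6 C/mm


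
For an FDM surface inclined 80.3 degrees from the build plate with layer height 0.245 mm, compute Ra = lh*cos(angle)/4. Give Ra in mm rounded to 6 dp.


Ra = 0.245 * cos(80.3) / 4 = 0.01032 mm


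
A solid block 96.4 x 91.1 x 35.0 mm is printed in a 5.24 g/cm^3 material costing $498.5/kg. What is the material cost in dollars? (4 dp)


V = 96.4 * 91.1 * 35.0 = 307371.4 mm^3 = 307.3714 cm^3
Mass = 307.3714 * 5.24 / 1000 = 1.61062614 kg
Cost = 1.61062614 * 498.5 = 802.8971 $


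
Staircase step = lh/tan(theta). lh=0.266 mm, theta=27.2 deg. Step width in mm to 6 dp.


step = 0.266 / tan(27.2) = 0.51758 mm


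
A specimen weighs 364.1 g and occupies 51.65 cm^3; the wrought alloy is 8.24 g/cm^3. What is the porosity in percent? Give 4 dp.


rho_part = 364.1 / 51.65 = 7.04937076 g/cm^3
Porosity = (1 - 7.04937076/8.24)*100 = 14.4494 %


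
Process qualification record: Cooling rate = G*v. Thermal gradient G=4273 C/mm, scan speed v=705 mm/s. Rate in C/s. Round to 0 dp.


CR = 4273 * 705 = 3012465 C/s


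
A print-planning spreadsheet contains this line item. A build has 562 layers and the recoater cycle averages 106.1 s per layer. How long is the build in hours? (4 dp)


t = 562 * 106.1 / 3600 = 16.5634 hrs


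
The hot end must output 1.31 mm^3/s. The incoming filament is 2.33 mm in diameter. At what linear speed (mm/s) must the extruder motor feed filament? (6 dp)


A = pi*(2.33/2)^2 = 4.263848
v = 1.31 / 4.263848 = 0.307234 mm/s


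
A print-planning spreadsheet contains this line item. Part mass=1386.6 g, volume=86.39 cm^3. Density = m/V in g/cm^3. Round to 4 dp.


rho = 1386.6 / 86.39 = 16.0505 g/cm^3


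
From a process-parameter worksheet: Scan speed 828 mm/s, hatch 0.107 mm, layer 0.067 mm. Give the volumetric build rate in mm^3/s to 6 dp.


Rate = 828 * 0.107 * 0.067 = 5.935932 mm^3/s


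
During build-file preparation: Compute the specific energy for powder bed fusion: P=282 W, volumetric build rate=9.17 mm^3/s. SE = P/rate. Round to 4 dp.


SE = 282 / 9.17 = 30.7525 J/mm^3


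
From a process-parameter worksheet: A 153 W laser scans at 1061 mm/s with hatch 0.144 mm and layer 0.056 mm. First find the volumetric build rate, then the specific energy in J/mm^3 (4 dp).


Build rate = 1061 * 0.144 * 0.056 = 8.555904 mm^3/s
SE = 153 / 8.555904 = 17.8824 J/mm^3


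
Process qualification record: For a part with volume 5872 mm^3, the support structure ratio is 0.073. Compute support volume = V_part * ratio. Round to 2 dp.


V_support = 5872 * 0.073 = 428.66 mm^3


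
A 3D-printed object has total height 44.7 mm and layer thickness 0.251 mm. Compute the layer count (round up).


Layers = ceil(44.7/0.251) = 179


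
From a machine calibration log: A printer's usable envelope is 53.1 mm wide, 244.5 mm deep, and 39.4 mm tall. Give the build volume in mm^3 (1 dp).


V = 53.1 * 244.5 * 39.4 = 511528.2 mm^3


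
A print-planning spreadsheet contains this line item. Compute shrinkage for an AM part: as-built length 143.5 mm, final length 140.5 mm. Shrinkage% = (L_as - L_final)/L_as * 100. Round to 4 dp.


Shrinkage = ((143.5-140.5)/143.5)*100 = 2.0906 %


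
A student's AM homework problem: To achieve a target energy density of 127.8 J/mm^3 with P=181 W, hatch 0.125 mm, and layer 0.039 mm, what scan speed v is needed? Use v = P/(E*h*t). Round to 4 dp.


v = 181 / (127.8*0.125*0.039) = 290.518 mm/s


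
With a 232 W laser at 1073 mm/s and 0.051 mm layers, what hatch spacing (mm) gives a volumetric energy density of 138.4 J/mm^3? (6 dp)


h = 232 / (138.4*1073*0.051) = 0.030632 mm


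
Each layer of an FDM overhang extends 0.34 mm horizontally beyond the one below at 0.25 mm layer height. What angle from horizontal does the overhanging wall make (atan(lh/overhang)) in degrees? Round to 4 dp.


angle = atan(0.25/0.34) = 36.3268 degrees


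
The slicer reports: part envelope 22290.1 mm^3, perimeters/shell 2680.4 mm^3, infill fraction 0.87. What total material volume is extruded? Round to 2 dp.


V_infill = (22290.1 - 2680.4) * 0.87 = 17060.44
V_total = 2680.4 + 17060.44 = 19740.84 mm^3


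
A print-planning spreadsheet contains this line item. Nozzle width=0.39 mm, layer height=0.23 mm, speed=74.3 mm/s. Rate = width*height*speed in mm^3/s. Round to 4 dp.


Rate = 0.39 * 0.23 * 74.3 = 6.6647 mm^3/s


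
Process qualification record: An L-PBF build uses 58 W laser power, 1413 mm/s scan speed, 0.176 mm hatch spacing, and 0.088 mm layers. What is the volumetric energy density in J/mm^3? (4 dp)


E = 58 / (1413*0.176*0.088) = 2.6503 J/mm^3


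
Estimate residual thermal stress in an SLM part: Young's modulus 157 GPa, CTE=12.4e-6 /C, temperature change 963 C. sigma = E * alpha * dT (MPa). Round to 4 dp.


sigma = 157*1000 * 12.4e-6 * 963 = 1874.7684 MPa


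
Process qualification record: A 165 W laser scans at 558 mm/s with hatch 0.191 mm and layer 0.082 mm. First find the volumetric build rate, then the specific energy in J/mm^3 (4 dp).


Build rate = 558 * 0.191 * 0.082 = 8.739396 mm^3/s
SE = 165 / 8.739396 = 18.88 J/mm^3


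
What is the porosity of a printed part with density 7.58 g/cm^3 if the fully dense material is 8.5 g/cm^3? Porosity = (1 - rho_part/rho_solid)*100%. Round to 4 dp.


Porosity = (1-7.58/8.5)*100 = 10.8235 %


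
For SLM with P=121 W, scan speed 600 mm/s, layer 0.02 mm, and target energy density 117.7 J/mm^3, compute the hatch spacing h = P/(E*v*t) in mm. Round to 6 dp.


h = 121 / (117.7*600*0.02) = 0.08567 mm


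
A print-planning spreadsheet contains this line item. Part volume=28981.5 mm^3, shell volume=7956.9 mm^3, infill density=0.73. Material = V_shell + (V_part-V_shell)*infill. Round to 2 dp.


V_infill = (28981.5 - 7956.9) * 0.73 = 15347.96
V_total = 7956.9 + 15347.96 = 23304.86 mm^3


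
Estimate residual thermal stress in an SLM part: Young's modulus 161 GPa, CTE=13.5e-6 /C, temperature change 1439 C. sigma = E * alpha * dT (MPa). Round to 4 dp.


sigma = 161*1000 * 13.5e-6 * 1439 = 3127.6665 MPa


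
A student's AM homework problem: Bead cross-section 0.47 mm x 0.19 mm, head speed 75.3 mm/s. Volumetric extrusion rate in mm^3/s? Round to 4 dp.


Rate = 0.47 * 0.19 * 75.3 = 6.7243 mm^3/s


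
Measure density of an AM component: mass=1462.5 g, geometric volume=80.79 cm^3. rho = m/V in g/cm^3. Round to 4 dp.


rho = 1462.5 / 80.79 = 18.1025 g/cm^3


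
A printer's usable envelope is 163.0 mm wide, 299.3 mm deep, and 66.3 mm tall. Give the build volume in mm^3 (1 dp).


V = 163.0 * 299.3 * 66.3 = 3234505.2 mm^3


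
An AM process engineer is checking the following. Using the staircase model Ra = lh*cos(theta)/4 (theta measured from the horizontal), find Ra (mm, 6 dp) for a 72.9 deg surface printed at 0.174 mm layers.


Ra = 0.174 * cos(72.9) / 4 = 0.012791 mm


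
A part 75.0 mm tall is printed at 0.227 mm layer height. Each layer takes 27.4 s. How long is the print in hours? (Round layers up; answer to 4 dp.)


Layers = ceil(75.0/0.227) = 331
t = 331 * 27.4 / 3600 = 2.5193 hrs


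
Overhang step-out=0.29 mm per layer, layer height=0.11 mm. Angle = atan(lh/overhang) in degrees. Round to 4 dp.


angle = atan(0.11/0.29) = 20.7723 degrees


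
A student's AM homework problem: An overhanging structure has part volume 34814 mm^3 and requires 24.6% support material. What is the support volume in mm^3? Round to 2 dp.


V_support = 34814 * 0.246 = 8564.24 mm^3


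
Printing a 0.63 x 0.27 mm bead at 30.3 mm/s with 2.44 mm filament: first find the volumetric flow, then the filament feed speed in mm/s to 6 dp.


Q = 0.63 * 0.27 * 30.3 = 5.15403 mm^3/s
A_fil = pi*(2.44/2)^2 = 4.67594651 mm^2
v_feed = 5.15403 / 4.67594651 = 1.102243 mm/s


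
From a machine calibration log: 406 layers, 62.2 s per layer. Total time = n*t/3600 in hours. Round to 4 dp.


t = 406 * 62.2 / 3600 = 7.0148 hrs


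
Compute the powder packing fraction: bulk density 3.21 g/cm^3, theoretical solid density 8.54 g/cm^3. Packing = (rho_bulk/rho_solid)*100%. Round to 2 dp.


Packing = (3.21/8.54)*100 = 37.59 %


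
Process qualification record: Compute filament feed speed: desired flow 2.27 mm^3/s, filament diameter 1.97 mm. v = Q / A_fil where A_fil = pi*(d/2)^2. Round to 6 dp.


A = pi*(1.97/2)^2 = 3.048052
v = 2.27 / 3.048052 = 0.744738 mm/s


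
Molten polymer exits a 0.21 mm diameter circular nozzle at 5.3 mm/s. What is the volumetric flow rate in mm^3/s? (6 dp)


A = pi*(0.21/2)^2 = 0.03463606 mm^2
Q = 0.03463606 * 5.3 = 0.183571 mm^3/s


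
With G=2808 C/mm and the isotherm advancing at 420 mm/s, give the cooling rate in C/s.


CR = 2808 * 420 = 1179360 C/s


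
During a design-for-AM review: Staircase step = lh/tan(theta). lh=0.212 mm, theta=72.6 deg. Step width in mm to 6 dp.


step = 0.212 / tan(72.6) = 0.066437 mm


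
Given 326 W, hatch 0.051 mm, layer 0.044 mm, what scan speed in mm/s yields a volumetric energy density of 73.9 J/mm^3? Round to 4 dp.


v = 326 / (73.9*0.051*0.044) = 1965.8497 mm/s


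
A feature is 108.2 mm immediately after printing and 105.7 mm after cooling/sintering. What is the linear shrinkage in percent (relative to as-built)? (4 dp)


Shrinkage = ((108.2-105.7)/108.2)*100 = 2.3105 %


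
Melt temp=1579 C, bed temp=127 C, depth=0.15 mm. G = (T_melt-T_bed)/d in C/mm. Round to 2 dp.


G = (1579-127)/0.15 = 9680.0 C/mm


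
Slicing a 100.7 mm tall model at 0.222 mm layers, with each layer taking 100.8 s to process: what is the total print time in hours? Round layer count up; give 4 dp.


Layers = ceil(100.7/0.222) = 454
t = 454 * 100.8 / 3600 = 12.712 hrs


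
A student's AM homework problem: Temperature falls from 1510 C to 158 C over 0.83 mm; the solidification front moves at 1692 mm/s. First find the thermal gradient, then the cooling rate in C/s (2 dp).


G = (1510-158)/0.83 = 1628.91566265 C/mm
CR = 1628.91566265 * 1692 = 2756125.3 C/s


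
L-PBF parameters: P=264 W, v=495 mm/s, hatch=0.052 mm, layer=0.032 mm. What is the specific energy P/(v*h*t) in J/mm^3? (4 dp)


Build rate = 495 * 0.052 * 0.032 = 0.82368 mm^3/s
SE = 264 / 0.82368 = 320.5128 J/mm^3


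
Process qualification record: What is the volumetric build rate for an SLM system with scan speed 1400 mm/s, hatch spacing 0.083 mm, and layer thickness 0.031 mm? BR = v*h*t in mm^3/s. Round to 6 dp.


Rate = 1400 * 0.083 * 0.031 = 3.6022 mm^3/s


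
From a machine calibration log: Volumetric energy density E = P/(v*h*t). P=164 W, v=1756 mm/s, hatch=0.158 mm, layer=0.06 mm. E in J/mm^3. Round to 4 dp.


E = 164 / (1756*0.158*0.06) = 9.8517 J/mm^3


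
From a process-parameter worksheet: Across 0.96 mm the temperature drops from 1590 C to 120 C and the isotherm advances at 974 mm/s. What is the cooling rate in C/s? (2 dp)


G = (1590-120)/0.96 = 1531.25 C/mm
CR = 1531.25 * 974 = 1491437.5 C/s


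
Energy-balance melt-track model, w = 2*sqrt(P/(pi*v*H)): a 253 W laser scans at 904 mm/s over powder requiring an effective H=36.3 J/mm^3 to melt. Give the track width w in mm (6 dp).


w = 2*sqrt(253/(pi*904*36.3)) = 0.099078 mm


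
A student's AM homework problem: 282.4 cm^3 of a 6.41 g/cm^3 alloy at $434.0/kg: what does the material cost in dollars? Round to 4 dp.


Mass = 282.4*6.41/1000 = 1.810184 kg
Cost = 1.810184 * 434.0 = 785.6199 $


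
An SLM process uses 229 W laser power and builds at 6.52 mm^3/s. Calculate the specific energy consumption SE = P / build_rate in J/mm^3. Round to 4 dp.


SE = 229 / 6.52 = 35.1227 J/mm^3


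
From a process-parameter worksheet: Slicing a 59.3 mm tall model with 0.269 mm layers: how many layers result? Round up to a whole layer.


Layers = ceil(59.3/0.269) = 221


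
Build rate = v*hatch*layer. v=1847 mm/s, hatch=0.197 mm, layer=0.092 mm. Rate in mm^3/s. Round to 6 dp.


Rate = 1847 * 0.197 * 0.092 = 33.475028 mm^3/s


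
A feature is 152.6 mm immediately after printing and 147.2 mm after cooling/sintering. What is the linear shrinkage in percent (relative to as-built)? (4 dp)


Shrinkage = ((152.6-147.2)/152.6)*100 = 3.5387 %


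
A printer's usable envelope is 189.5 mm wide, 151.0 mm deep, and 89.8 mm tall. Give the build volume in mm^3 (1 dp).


V = 189.5 * 151.0 * 89.8 = 2569582.1 mm^3


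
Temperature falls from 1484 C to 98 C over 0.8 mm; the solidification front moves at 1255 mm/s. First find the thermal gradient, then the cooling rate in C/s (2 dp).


G = (1484-98)/0.8 = 1732.5 C/mm
CR = 1732.5 * 1255 = 2174287.5 C/s


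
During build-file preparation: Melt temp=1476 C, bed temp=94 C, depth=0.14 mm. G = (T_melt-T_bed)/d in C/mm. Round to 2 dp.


G = (1476-94)/0.14 = 9871.43 C/mm


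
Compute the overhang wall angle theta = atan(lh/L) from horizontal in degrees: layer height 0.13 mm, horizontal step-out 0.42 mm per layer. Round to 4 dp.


angle = atan(0.13/0.42) = 17.1985 degrees


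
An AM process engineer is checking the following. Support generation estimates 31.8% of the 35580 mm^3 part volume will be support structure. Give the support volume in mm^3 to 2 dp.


V_support = 35580 * 0.318 = 11314.44 mm^3


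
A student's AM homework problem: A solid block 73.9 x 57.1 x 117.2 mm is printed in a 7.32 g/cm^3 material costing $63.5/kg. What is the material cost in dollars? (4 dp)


V = 73.9 * 57.1 * 117.2 = 494547.668 mm^3 = 494.547668 cm^3
Mass = 494.547668 * 7.32 / 1000 = 3.62008893 kg
Cost = 3.62008893 * 63.5 = 229.8756 $


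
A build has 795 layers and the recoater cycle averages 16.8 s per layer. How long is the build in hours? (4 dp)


t = 795 * 16.8 / 3600 = 3.71 hrs


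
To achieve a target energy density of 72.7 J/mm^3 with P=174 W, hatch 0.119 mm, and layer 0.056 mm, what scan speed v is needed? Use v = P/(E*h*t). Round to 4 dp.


v = 174 / (72.7*0.119*0.056) = 359.1533 mm/s


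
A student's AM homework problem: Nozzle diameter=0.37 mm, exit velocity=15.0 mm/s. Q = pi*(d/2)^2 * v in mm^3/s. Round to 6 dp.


A = pi*(0.37/2)^2 = 0.10752101 mm^2
Q = 0.10752101 * 15.0 = 1.612815 mm^3/s


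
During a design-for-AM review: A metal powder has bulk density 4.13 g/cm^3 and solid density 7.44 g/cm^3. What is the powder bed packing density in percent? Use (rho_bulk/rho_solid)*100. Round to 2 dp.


Packing = (4.13/7.44)*100 = 55.51 %


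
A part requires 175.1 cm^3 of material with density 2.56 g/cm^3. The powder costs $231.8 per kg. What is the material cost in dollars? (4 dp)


Mass = 175.1*2.56/1000 = 0.448256 kg
Cost = 0.448256 * 231.8 = 103.9057 $


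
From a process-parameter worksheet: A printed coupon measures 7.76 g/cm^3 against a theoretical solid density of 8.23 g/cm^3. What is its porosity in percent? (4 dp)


Porosity = (1-7.76/8.23)*100 = 5.7108 %


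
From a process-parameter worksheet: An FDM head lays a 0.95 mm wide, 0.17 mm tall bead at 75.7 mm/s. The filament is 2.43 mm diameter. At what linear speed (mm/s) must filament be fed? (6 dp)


Q = 0.95 * 0.17 * 75.7 = 12.22555 mm^3/s
A_fil = pi*(2.43/2)^2 = 4.63769762 mm^2
v_feed = 12.22555 / 4.63769762 = 2.636125 mm/s


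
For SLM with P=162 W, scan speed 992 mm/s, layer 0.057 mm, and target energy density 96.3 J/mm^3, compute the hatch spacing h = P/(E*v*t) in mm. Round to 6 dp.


h = 162 / (96.3*992*0.057) = 0.029751 mm


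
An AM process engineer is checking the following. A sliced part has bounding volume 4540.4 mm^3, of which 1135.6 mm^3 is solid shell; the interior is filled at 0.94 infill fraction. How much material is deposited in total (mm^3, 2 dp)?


V_infill = (4540.4 - 1135.6) * 0.94 = 3200.51
V_total = 1135.6 + 3200.51 = 4336.11 mm^3


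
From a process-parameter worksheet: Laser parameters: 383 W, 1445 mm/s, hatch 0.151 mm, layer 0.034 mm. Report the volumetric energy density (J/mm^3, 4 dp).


E = 383 / (1445*0.151*0.034) = 51.6268 J/mm^3


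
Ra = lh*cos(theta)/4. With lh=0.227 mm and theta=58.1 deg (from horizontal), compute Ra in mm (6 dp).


Ra = 0.227 * cos(58.1) / 4 = 0.029989 mm


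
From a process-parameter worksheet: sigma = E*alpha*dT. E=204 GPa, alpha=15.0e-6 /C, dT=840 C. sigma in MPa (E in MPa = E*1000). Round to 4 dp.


sigma = 204*1000 * 15.0e-6 * 840 = 2570.4 MPa


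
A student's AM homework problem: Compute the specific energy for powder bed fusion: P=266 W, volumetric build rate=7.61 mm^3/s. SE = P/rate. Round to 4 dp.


SE = 266 / 7.61 = 34.954 J/mm^3


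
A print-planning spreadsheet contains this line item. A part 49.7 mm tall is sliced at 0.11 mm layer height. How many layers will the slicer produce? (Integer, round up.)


Layers = ceil(49.7/0.11) = 452


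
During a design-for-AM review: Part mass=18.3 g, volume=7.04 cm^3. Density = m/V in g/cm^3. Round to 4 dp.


rho = 18.3 / 7.04 = 2.5994 g/cm^3


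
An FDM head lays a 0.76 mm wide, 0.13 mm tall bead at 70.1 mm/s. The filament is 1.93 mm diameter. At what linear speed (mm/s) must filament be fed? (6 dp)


Q = 0.76 * 0.13 * 70.1 = 6.92588 mm^3/s
A_fil = pi*(1.93/2)^2 = 2.92552962 mm^2
v_feed = 6.92588 / 2.92552962 = 2.367394 mm/s


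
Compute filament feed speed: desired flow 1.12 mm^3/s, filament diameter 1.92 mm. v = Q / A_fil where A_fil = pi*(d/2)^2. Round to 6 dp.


A = pi*(1.92/2)^2 = 2.895292
v = 1.12 / 2.895292 = 0.386835 mm/s


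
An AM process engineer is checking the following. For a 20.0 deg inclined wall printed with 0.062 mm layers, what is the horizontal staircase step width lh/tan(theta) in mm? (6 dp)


step = 0.062 / tan(20.0) = 0.170344 mm


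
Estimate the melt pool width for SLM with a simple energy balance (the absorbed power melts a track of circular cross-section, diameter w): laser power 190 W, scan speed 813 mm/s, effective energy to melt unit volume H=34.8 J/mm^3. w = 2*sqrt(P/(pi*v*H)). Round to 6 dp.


w = 2*sqrt(190/(pi*813*34.8)) = 0.092469 mm


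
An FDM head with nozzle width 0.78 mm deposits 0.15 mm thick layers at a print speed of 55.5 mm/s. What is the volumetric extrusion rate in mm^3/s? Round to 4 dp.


Rate = 0.78 * 0.15 * 55.5 = 6.4935 mm^3/s


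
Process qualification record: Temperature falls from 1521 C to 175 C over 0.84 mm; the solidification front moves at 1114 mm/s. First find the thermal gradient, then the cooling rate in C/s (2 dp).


G = (1521-175)/0.84 = 1602.38095238 C/mm
CR = 1602.38095238 * 1114 = 1785052.38 C/s


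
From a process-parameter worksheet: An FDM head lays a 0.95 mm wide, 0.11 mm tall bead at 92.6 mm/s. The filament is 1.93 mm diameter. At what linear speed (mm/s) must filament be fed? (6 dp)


Q = 0.95 * 0.11 * 92.6 = 9.6767 mm^3/s
A_fil = pi*(1.93/2)^2 = 2.92552962 mm^2
v_feed = 9.6767 / 2.92552962 = 3.307675 mm/s
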